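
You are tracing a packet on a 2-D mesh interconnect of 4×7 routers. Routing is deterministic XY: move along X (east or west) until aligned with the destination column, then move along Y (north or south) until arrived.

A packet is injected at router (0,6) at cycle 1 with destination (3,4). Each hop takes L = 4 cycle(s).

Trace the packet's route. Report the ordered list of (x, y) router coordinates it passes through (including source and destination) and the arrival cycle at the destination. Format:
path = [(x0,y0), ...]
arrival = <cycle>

#0 — 0,6 | c1
#1 — 1,6 | c5 | E
#2 — 2,6 | c9 | E
#3 — 3,6 | c13 | E
#4 — 3,5 | c17 | S
#5 — 3,4 | c21 | S

path = [(0,6), (1,6), (2,6), (3,6), (3,5), (3,4)]
arrival = 21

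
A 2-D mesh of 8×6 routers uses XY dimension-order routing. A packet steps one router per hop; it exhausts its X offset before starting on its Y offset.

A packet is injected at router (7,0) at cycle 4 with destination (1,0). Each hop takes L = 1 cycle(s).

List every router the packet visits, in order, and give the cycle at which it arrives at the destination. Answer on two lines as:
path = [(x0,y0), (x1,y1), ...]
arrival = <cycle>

src (7,0)  cyc=4
W→(6,0)  cyc=5
W→(5,0)  cyc=6
W→(4,0)  cyc=7
W→(3,0)  cyc=8
W→(2,0)  cyc=9
W→(1,0)  cyc=10

path = [(7,0), (6,0), (5,0), (4,0), (3,0), (2,0), (1,0)]
arrival = 10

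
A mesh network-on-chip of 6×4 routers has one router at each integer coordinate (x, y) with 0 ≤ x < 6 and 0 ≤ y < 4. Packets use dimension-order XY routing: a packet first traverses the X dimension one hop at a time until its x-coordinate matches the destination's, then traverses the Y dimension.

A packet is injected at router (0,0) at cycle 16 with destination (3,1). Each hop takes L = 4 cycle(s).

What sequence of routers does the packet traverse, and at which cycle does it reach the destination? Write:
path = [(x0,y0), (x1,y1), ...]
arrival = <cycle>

t=16: at (0,0)
t=20: at (1,0) after E
t=24: at (2,0) after E
t=28: at (3,0) after E
t=32: at (3,1) after N

path = [(0,0), (1,0), (2,0), (3,0), (3,1)]
arrival = 32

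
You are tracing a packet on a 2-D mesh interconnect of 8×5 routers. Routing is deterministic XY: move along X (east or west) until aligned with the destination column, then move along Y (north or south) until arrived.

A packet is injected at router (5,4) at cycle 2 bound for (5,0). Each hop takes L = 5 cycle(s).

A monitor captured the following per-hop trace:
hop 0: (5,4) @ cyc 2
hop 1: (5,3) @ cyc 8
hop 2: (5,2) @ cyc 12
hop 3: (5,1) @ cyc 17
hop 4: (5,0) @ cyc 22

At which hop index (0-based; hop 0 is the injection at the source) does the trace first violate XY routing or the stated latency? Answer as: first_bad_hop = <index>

first_bad_hop = 1

hop 1: step (+0,-1), +6 cyc — BAD: Δcyc=6≠L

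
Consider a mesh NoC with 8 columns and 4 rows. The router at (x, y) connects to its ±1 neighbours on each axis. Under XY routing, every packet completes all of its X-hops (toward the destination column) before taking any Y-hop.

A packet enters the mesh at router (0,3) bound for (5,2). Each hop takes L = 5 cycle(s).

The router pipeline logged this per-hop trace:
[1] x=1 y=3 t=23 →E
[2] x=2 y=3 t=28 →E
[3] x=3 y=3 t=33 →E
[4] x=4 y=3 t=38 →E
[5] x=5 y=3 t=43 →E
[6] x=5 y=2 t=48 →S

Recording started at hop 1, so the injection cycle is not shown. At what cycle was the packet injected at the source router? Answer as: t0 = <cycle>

The first recorded entry is hop 1 at cycle 23.
Therefore t0 = 23 − L = 18.

t0 = 18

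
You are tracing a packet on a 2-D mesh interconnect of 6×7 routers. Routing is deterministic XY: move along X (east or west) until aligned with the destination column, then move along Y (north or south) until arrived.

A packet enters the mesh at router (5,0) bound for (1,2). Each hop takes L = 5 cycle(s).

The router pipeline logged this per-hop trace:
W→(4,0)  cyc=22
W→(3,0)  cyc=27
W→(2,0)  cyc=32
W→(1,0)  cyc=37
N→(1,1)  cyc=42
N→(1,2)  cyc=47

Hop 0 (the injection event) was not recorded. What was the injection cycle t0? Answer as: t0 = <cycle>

The first recorded entry is hop 1 at cycle 22.
Subtract one hop: t0 = 22 − 5 = 17.

t0 = 17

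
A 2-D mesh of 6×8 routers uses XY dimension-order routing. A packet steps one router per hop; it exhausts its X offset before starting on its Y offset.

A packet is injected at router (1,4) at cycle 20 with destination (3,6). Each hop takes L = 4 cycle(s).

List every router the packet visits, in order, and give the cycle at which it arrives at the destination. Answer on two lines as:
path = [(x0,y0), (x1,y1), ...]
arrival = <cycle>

hop 0: (1,4) @ cyc 20
hop 1: (2,4) @ cyc 24  [E]
hop 2: (3,4) @ cyc 28  [E]
hop 3: (3,5) @ cyc 32  [N]
hop 4: (3,6) @ cyc 36  [N]

path = [(1,4), (2,4), (3,4), (3,5), (3,6)]
arrival = 36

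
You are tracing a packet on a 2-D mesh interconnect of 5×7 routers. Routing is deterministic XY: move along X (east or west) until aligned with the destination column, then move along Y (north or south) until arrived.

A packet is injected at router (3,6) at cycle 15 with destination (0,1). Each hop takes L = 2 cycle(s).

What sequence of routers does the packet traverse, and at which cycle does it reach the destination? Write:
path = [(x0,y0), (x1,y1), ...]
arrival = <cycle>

[0] x=3 y=6 t=15
[1] x=2 y=6 t=17 →W
[2] x=1 y=6 t=19 →W
[3] x=0 y=6 t=21 →W
[4] x=0 y=5 t=23 →S
[5] x=0 y=4 t=25 →S
[6] x=0 y=3 t=27 →S
[7] x=0 y=2 t=29 →S
[8] x=0 y=1 t=31 →S

path = [(3,6), (2,6), (1,6), (0,6), (0,5), (0,4), (0,3), (0,2), (0,1)]
arrival = 31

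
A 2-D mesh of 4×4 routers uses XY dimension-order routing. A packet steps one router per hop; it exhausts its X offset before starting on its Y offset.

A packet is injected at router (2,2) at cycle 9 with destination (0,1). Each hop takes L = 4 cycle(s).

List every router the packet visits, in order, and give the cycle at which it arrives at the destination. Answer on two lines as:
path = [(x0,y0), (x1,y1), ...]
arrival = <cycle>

  0. router=(2,2) cycle=9 (inject)
  1. router=(1,2) cycle=13 dir=W
  2. router=(0,2) cycle=17 dir=W
  3. router=(0,1) cycle=21 dir=S

path = [(2,2), (1,2), (0,2), (0,1)]
arrival = 21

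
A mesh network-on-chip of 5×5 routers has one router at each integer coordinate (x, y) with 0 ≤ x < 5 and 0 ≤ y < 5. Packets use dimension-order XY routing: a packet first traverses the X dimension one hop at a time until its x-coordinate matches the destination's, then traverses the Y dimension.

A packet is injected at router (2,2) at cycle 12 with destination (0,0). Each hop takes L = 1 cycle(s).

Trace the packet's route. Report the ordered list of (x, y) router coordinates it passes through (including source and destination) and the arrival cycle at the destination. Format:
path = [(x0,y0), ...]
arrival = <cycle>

path = [(2,2), (1,2), (0,2), (0,1), (0,0)]
arrival = 16

  0. router=(2,2) cycle=12 (inject)
  1. router=(1,2) cycle=13 dir=W
  2. router=(0,2) cycle=14 dir=W
  3. router=(0,1) cycle=15 dir=S
  4. router=(0,0) cycle=16 dir=S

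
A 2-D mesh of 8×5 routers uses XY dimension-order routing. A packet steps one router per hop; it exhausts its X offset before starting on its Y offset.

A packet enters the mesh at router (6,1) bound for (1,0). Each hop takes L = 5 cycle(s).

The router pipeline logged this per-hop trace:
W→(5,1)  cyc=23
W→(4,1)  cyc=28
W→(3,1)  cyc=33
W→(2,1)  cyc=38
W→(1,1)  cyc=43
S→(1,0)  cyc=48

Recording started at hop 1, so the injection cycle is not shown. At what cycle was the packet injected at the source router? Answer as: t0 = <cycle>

The first recorded entry is hop 1 at cycle 23.
So t0 = 23 − 1·5 = 18.

t0 = 18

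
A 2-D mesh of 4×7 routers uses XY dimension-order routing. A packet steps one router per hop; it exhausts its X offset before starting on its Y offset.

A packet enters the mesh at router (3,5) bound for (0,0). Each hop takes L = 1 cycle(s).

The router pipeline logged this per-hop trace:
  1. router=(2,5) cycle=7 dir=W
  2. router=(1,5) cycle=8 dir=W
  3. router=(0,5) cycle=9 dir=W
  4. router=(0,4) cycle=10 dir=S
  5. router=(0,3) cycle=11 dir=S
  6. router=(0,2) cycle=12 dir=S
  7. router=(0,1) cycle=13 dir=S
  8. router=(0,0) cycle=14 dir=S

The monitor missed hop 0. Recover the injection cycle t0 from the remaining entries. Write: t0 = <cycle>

Hop 1 reached at cycle 7; hop k is at t0 + k·L.
So t0 = 7 − 1·1 = 6.

t0 = 6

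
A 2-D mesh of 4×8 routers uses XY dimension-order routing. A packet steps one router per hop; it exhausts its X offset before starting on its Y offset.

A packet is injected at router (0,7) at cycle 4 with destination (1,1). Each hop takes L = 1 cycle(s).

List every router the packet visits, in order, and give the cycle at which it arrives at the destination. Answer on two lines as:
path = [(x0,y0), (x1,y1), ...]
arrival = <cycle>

path = [(0,7), (1,7), (1,6), (1,5), (1,4), (1,3), (1,2), (1,1)]
arrival = 11

#0 — 0,7 | c4
#1 — 1,7 | c5 | E
#2 — 1,6 | c6 | S
#3 — 1,5 | c7 | S
#4 — 1,4 | c8 | S
#5 — 1,3 | c9 | S
#6 — 1,2 | c10 | S
#7 — 1,1 | c11 | S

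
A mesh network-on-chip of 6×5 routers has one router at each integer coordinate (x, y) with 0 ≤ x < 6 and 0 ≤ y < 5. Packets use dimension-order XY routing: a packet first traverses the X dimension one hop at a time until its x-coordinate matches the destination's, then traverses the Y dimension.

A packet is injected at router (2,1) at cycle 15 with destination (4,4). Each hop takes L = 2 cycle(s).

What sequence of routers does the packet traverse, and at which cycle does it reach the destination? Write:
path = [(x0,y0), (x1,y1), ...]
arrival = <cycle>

path = [(2,1), (3,1), (4,1), (4,2), (4,3), (4,4)]
arrival = 25

t=15: at (2,1)
t=17: at (3,1) after E
t=19: at (4,1) after E
t=21: at (4,2) after N
t=23: at (4,3) after N
t=25: at (4,4) after N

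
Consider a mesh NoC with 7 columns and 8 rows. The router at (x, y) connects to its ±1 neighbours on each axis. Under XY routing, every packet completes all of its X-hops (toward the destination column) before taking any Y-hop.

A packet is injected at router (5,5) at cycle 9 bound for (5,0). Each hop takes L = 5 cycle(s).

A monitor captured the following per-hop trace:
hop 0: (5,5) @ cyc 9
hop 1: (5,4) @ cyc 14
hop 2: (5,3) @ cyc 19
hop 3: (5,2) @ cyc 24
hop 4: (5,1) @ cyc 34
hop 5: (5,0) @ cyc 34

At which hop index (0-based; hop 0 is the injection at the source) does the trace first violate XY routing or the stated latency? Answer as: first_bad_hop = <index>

first_bad_hop = 4

  1: Δx=+0 Δy=-1 Δt=5 [ok]
  2: Δx=+0 Δy=-1 Δt=5 [ok]
  3: Δx=+0 Δy=-1 Δt=5 [ok]
  4: Δx=+0 Δy=-1 Δt=10 [BAD: Δcyc=10≠L]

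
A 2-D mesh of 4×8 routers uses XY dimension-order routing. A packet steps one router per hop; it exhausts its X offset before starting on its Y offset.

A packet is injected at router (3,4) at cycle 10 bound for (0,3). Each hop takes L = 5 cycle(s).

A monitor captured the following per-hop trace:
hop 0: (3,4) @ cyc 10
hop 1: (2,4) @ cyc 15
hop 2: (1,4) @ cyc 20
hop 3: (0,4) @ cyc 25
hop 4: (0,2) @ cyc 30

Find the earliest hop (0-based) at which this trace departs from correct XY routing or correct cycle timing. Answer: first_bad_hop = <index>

first_bad_hop = 4

[1] (-1,+0) / 5c ⇒ ok
[2] (-1,+0) / 5c ⇒ ok
[3] (-1,+0) / 5c ⇒ ok
[4] (+0,-2) / 5c ⇒ BAD: non-unit step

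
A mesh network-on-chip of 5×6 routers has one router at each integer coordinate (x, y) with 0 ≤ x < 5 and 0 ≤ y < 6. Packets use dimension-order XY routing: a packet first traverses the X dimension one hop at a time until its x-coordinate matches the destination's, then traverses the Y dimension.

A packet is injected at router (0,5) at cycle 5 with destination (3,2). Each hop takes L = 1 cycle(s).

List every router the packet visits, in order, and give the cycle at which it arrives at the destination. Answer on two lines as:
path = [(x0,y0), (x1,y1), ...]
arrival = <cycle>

hop 0: (0,5) @ cyc 5
hop 1: (1,5) @ cyc 6  [E]
hop 2: (2,5) @ cyc 7  [E]
hop 3: (3,5) @ cyc 8  [E]
hop 4: (3,4) @ cyc 9  [S]
hop 5: (3,3) @ cyc 10  [S]
hop 6: (3,2) @ cyc 11  [S]

path = [(0,5), (1,5), (2,5), (3,5), (3,4), (3,3), (3,2)]
arrival = 11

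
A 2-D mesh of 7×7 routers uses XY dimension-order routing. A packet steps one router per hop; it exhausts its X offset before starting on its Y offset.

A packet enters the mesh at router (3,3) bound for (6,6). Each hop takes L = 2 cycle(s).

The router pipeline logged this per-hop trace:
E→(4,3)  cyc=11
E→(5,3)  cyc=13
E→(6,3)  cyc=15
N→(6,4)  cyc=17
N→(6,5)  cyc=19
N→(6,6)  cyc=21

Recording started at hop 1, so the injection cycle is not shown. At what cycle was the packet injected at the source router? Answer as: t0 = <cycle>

t0 = 9

At hop 1 the cycle is 11; in general cyc_k = t0 + kL.
So t0 = 11 − 1·2 = 9.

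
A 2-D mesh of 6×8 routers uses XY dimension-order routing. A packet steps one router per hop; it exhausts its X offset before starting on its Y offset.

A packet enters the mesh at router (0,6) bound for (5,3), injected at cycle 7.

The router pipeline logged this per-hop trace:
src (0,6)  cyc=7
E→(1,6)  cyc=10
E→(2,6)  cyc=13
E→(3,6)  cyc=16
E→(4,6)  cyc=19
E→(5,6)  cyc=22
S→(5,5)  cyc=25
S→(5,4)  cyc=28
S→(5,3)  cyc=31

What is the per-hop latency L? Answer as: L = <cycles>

L = 3

From hop 0 (7) to hop 1 (10): +3 cycles.
Each hop adds L, hence L = 3.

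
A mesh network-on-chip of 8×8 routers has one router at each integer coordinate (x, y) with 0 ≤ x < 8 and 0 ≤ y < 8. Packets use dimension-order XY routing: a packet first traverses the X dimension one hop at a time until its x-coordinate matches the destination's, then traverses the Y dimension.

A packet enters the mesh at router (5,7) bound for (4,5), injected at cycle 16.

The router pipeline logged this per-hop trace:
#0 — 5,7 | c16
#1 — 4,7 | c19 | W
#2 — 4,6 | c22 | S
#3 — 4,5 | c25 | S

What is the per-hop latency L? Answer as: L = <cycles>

L = 3

Δcyc across hop 0→1: 19 − 16 = 3.
That increment is L by definition: L = 3.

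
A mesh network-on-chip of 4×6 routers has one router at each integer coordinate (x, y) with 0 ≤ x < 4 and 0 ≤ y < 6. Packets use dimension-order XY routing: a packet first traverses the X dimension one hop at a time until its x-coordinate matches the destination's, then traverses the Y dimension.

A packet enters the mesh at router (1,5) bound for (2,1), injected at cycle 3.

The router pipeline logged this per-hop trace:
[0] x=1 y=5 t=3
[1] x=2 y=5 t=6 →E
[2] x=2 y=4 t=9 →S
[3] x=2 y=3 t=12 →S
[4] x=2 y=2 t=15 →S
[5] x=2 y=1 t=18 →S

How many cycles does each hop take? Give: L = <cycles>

L = 3

Between hops 0 and 1 the cycle counter advances 6 − 3 = 3.
That increment is L by definition: L = 3.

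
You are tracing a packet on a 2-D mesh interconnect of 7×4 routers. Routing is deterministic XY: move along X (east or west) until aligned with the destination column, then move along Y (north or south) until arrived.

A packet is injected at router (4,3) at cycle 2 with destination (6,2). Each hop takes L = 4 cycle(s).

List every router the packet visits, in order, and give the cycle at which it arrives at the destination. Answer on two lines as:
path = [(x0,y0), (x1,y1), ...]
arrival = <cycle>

path = [(4,3), (5,3), (6,3), (6,2)]
arrival = 14

src (4,3)  cyc=2
E→(5,3)  cyc=6
E→(6,3)  cyc=10
S→(6,2)  cyc=14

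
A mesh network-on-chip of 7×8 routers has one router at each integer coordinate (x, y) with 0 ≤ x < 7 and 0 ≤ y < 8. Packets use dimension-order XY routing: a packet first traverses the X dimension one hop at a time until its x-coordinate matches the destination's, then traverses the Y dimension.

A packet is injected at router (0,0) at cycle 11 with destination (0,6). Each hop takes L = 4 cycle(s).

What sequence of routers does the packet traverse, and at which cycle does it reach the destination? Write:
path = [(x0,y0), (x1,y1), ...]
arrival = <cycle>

  0. router=(0,0) cycle=11 (inject)
  1. router=(0,1) cycle=15 dir=N
  2. router=(0,2) cycle=19 dir=N
  3. router=(0,3) cycle=23 dir=N
  4. router=(0,4) cycle=27 dir=N
  5. router=(0,5) cycle=31 dir=N
  6. router=(0,6) cycle=35 dir=N

path = [(0,0), (0,1), (0,2), (0,3), (0,4), (0,5), (0,6)]
arrival = 35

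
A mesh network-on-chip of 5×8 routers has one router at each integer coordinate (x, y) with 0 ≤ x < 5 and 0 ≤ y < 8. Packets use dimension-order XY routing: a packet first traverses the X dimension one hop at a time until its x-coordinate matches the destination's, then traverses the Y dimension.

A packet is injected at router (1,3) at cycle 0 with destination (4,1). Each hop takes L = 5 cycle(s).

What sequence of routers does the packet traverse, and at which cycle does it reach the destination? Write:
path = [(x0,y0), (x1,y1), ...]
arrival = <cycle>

#0 — 1,3 | c0
#1 — 2,3 | c5 | E
#2 — 3,3 | c10 | E
#3 — 4,3 | c15 | E
#4 — 4,2 | c20 | S
#5 — 4,1 | c25 | S

path = [(1,3), (2,3), (3,3), (4,3), (4,2), (4,1)]
arrival = 25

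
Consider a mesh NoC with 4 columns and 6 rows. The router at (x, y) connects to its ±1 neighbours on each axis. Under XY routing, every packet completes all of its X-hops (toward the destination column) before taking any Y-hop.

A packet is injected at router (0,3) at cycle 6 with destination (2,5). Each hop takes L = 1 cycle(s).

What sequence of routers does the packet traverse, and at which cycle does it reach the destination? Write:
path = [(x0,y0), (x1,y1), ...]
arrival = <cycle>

path = [(0,3), (1,3), (2,3), (2,4), (2,5)]
arrival = 10

[0] x=0 y=3 t=6
[1] x=1 y=3 t=7 →E
[2] x=2 y=3 t=8 →E
[3] x=2 y=4 t=9 →N
[4] x=2 y=5 t=10 →N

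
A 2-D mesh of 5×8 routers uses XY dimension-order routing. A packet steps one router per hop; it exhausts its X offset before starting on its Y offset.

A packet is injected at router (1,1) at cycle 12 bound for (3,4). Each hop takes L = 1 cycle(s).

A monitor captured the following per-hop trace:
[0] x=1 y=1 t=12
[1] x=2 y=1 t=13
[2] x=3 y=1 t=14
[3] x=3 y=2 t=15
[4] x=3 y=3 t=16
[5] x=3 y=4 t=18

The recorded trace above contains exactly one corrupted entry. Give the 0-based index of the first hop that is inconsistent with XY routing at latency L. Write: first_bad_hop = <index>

  1: Δx=+1 Δy=+0 Δt=1 [ok]
  2: Δx=+1 Δy=+0 Δt=1 [ok]
  3: Δx=+0 Δy=+1 Δt=1 [ok]
  4: Δx=+0 Δy=+1 Δt=1 [ok]
  5: Δx=+0 Δy=+1 Δt=2 [BAD: Δcyc=2≠L]

first_bad_hop = 5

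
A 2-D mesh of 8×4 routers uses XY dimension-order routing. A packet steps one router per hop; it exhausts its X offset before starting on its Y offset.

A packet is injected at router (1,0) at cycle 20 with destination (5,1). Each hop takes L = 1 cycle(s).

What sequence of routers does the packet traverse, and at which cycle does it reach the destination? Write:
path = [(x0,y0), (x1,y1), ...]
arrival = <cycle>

[0] x=1 y=0 t=20
[1] x=2 y=0 t=21 →E
[2] x=3 y=0 t=22 →E
[3] x=4 y=0 t=23 →E
[4] x=5 y=0 t=24 →E
[5] x=5 y=1 t=25 →N

path = [(1,0), (2,0), (3,0), (4,0), (5,0), (5,1)]
arrival = 25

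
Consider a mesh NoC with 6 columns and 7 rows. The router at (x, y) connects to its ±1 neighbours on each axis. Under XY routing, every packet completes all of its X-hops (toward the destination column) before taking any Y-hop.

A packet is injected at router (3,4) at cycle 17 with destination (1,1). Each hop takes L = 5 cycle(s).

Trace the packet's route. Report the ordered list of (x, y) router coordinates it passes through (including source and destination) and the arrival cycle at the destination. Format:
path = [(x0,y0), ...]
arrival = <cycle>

path = [(3,4), (2,4), (1,4), (1,3), (1,2), (1,1)]
arrival = 42

  0. router=(3,4) cycle=17 (inject)
  1. router=(2,4) cycle=22 dir=W
  2. router=(1,4) cycle=27 dir=W
  3. router=(1,3) cycle=32 dir=S
  4. router=(1,2) cycle=37 dir=S
  5. router=(1,1) cycle=42 dir=S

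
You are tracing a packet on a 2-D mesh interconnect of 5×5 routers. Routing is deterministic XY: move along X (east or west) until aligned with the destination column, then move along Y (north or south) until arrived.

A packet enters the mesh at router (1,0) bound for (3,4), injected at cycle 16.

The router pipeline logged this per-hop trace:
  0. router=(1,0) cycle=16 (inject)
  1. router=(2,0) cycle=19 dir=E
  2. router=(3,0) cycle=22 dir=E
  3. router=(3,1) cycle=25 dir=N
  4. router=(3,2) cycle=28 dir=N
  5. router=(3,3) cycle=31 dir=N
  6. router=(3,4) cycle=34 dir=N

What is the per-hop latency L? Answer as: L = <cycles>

L = 3

Δcyc across hop 0→1: 19 − 16 = 3.
Each hop adds L, hence L = 3.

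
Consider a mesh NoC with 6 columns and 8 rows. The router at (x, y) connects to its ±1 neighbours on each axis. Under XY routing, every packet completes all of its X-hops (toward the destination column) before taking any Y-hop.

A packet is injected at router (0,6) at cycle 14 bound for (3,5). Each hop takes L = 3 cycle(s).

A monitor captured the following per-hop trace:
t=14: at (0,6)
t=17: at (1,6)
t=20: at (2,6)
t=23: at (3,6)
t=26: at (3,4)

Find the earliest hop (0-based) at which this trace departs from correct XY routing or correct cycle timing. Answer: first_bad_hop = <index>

hop 1: step (+1,+0), +3 cyc — ok
hop 2: step (+1,+0), +3 cyc — ok
hop 3: step (+1,+0), +3 cyc — ok
hop 4: step (+0,-2), +3 cyc — BAD: non-unit step

first_bad_hop = 4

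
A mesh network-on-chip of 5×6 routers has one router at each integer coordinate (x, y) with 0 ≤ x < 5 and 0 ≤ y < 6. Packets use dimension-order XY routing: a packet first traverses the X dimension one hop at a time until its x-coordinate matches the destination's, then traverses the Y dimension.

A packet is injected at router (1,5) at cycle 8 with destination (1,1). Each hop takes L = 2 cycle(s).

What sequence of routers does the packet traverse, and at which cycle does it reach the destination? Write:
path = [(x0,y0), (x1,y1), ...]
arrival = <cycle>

[0] x=1 y=5 t=8
[1] x=1 y=4 t=10 →S
[2] x=1 y=3 t=12 →S
[3] x=1 y=2 t=14 →S
[4] x=1 y=1 t=16 →S

path = [(1,5), (1,4), (1,3), (1,2), (1,1)]
arrival = 16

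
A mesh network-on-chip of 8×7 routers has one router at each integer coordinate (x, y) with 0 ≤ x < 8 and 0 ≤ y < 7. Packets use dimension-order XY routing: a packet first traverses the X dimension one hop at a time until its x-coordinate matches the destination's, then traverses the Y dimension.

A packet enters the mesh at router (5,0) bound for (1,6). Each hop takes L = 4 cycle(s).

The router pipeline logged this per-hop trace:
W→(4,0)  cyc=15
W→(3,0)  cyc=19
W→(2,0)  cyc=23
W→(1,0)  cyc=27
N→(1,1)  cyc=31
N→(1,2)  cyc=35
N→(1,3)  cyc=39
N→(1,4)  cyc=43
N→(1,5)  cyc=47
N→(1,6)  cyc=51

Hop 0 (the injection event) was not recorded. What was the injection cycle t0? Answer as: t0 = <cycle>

t0 = 11

The first recorded entry is hop 1 at cycle 15.
Therefore t0 = 15 − L = 11.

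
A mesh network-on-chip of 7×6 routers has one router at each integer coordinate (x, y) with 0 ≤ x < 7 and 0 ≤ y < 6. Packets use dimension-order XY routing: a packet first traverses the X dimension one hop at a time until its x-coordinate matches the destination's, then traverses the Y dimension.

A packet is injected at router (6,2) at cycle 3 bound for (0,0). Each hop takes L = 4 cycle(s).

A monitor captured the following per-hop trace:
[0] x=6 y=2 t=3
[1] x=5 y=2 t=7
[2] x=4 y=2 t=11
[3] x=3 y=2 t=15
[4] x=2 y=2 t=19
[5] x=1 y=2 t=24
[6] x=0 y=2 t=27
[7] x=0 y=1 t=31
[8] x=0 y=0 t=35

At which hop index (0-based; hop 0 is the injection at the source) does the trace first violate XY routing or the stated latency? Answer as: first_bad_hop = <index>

[1] (-1,+0) / 4c ⇒ ok
[2] (-1,+0) / 4c ⇒ ok
[3] (-1,+0) / 4c ⇒ ok
[4] (-1,+0) / 4c ⇒ ok
[5] (-1,+0) / 5c ⇒ BAD: Δcyc=5≠L

first_bad_hop = 5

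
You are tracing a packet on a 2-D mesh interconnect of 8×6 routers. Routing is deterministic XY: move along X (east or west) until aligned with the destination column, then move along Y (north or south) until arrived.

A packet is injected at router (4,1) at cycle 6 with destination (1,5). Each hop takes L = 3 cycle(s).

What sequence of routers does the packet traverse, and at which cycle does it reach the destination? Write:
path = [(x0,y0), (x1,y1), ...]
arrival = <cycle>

path = [(4,1), (3,1), (2,1), (1,1), (1,2), (1,3), (1,4), (1,5)]
arrival = 27

  0. router=(4,1) cycle=6 (inject)
  1. router=(3,1) cycle=9 dir=W
  2. router=(2,1) cycle=12 dir=W
  3. router=(1,1) cycle=15 dir=W
  4. router=(1,2) cycle=18 dir=N
  5. router=(1,3) cycle=21 dir=N
  6. router=(1,4) cycle=24 dir=N
  7. router=(1,5) cycle=27 dir=N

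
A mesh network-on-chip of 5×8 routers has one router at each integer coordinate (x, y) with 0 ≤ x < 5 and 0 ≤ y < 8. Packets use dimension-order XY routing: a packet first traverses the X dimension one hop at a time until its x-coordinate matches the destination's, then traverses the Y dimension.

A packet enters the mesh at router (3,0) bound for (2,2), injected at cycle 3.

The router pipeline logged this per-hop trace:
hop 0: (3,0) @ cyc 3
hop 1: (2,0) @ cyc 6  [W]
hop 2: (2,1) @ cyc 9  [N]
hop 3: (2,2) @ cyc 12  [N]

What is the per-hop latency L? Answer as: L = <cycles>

Δcyc across hop 0→1: 6 − 3 = 3.
One hop costs L cycles, so L = 3.

L = 3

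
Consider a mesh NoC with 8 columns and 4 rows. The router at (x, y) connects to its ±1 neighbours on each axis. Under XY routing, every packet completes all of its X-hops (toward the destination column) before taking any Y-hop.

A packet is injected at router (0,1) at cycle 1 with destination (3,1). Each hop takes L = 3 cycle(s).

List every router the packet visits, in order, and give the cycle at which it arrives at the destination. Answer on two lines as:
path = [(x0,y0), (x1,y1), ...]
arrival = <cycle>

path = [(0,1), (1,1), (2,1), (3,1)]
arrival = 10

#0 — 0,1 | c1
#1 — 1,1 | c4 | E
#2 — 2,1 | c7 | E
#3 — 3,1 | c10 | E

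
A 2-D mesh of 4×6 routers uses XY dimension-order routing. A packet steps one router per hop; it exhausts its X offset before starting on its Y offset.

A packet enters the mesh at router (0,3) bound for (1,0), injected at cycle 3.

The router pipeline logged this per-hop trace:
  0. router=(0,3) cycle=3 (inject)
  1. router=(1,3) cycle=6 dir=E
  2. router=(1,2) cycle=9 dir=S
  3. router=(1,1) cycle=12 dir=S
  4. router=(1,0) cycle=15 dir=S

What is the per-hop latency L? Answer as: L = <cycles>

L = 3

From hop 0 (3) to hop 1 (6): +3 cycles.
Each hop adds L, hence L = 3.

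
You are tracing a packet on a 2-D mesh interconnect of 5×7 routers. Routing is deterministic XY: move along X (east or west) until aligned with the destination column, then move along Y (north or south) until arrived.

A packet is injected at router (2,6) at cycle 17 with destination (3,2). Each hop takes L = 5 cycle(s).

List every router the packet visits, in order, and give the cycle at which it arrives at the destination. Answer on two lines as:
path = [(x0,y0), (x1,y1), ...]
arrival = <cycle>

  0. router=(2,6) cycle=17 (inject)
  1. router=(3,6) cycle=22 dir=E
  2. router=(3,5) cycle=27 dir=S
  3. router=(3,4) cycle=32 dir=S
  4. router=(3,3) cycle=37 dir=S
  5. router=(3,2) cycle=42 dir=S

path = [(2,6), (3,6), (3,5), (3,4), (3,3), (3,2)]
arrival = 42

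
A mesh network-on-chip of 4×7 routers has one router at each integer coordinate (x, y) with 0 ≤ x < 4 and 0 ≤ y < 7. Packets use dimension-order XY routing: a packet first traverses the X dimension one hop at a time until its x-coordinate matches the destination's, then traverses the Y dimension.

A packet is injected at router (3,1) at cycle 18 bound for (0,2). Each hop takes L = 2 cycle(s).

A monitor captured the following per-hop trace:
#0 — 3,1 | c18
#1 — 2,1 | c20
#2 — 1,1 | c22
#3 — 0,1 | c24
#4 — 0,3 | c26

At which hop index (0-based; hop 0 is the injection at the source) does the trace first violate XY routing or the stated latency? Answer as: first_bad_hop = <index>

  1: Δx=-1 Δy=+0 Δt=2 [ok]
  2: Δx=-1 Δy=+0 Δt=2 [ok]
  3: Δx=-1 Δy=+0 Δt=2 [ok]
  4: Δx=+0 Δy=+2 Δt=2 [BAD: non-unit step]

first_bad_hop = 4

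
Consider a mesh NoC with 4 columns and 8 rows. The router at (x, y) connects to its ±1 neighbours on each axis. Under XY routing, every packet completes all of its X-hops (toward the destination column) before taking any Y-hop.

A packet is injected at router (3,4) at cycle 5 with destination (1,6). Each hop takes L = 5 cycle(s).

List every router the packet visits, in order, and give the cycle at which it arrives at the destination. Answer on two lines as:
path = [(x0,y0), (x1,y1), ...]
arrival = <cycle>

path = [(3,4), (2,4), (1,4), (1,5), (1,6)]
arrival = 25

hop 0: (3,4) @ cyc 5
hop 1: (2,4) @ cyc 10  [W]
hop 2: (1,4) @ cyc 15  [W]
hop 3: (1,5) @ cyc 20  [N]
hop 4: (1,6) @ cyc 25  [N]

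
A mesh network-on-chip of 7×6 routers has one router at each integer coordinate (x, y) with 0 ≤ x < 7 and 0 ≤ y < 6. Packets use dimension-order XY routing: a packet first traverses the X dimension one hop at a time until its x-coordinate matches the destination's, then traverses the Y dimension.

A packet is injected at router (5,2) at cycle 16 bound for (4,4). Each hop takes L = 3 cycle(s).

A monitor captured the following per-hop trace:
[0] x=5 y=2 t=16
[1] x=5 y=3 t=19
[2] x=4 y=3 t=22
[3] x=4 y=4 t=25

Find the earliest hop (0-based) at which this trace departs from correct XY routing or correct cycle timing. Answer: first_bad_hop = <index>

first_bad_hop = 1

hop 1: step (+0,+1), +3 cyc — BAD: Y-move but x=5≠4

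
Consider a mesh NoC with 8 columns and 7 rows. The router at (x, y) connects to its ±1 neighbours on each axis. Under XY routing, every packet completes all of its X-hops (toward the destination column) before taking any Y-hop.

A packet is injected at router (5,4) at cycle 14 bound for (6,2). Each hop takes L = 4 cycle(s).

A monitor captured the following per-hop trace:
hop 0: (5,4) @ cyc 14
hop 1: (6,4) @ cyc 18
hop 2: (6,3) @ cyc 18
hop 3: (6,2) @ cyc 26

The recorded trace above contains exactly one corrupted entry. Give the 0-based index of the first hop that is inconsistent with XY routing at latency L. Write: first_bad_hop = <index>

  1: Δx=+1 Δy=+0 Δt=4 [ok]
  2: Δx=+0 Δy=-1 Δt=0 [BAD: Δcyc=0≠L]

first_bad_hop = 2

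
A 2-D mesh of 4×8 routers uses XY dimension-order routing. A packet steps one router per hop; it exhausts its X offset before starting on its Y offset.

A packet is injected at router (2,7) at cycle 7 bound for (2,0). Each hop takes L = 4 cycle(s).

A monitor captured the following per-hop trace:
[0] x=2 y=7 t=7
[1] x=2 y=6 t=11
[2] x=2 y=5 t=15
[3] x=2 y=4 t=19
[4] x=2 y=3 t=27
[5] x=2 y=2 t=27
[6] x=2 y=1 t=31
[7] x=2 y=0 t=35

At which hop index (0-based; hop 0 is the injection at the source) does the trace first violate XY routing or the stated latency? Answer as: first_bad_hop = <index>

first_bad_hop = 4

hop 1: step (+0,-1), +4 cyc — ok
hop 2: step (+0,-1), +4 cyc — ok
hop 3: step (+0,-1), +4 cyc — ok
hop 4: step (+0,-1), +8 cyc — BAD: Δcyc=8≠L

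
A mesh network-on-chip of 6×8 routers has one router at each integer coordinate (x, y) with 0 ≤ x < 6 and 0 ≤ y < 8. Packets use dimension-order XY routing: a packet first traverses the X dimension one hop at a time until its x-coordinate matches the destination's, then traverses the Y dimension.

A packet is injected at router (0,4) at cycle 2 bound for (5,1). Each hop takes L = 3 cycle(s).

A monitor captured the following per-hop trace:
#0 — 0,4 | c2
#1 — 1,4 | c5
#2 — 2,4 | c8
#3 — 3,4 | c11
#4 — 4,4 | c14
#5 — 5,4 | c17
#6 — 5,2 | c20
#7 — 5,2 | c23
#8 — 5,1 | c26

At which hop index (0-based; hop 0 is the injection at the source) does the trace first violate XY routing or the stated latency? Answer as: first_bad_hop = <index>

first_bad_hop = 6

check 1→ d=(1,0) cyc+3: ok
check 2→ d=(1,0) cyc+3: ok
check 3→ d=(1,0) cyc+3: ok
check 4→ d=(1,0) cyc+3: ok
check 5→ d=(1,0) cyc+3: ok
check 6→ d=(0,-2) cyc+3: BAD: non-unit step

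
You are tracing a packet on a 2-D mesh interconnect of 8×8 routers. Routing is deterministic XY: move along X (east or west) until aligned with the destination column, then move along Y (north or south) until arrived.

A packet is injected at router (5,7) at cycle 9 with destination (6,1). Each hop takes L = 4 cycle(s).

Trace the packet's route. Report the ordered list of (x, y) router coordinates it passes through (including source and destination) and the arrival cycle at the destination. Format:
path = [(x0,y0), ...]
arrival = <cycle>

t=9: at (5,7)
t=13: at (6,7) after E
t=17: at (6,6) after S
t=21: at (6,5) after S
t=25: at (6,4) after S
t=29: at (6,3) after S
t=33: at (6,2) after S
t=37: at (6,1) after S

path = [(5,7), (6,7), (6,6), (6,5), (6,4), (6,3), (6,2), (6,1)]
arrival = 37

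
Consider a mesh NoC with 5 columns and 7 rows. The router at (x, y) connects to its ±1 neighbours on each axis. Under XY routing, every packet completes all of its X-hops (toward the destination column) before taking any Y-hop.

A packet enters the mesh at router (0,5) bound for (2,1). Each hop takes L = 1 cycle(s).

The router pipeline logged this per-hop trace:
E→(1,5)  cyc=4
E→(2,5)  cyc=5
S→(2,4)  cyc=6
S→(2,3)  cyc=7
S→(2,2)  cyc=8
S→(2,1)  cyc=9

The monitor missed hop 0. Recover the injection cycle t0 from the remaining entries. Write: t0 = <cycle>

t0 = 3

cyc[1] = 4 and cyc[k] = t0 + k·L for every k.
t0 = cyc[1] − L = 4 − 1 = 3.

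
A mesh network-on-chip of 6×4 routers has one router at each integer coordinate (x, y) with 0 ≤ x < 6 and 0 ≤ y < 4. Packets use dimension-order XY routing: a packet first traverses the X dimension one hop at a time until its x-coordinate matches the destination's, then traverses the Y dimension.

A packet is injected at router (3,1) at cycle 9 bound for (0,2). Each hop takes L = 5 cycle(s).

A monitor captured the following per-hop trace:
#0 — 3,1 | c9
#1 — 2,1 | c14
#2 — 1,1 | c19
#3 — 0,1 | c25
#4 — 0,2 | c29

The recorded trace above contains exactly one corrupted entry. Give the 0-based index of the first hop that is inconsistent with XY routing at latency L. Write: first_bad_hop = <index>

first_bad_hop = 3

check 1→ d=(-1,0) cyc+5: ok
check 2→ d=(-1,0) cyc+5: ok
check 3→ d=(-1,0) cyc+6: BAD: Δcyc=6≠L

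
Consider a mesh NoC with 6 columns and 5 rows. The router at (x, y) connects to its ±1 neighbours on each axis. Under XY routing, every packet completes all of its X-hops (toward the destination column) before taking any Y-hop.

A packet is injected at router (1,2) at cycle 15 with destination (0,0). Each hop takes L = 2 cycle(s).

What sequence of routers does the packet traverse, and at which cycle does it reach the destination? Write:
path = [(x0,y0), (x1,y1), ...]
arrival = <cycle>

path = [(1,2), (0,2), (0,1), (0,0)]
arrival = 21

#0 — 1,2 | c15
#1 — 0,2 | c17 | W
#2 — 0,1 | c19 | S
#3 — 0,0 | c21 | S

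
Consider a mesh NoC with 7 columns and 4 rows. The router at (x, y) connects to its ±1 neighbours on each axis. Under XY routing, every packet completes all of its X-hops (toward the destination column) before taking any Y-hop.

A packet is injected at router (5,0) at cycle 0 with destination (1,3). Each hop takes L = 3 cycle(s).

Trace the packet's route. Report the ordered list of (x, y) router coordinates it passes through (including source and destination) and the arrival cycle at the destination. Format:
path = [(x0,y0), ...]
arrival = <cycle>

path = [(5,0), (4,0), (3,0), (2,0), (1,0), (1,1), (1,2), (1,3)]
arrival = 21

  0. router=(5,0) cycle=0 (inject)
  1. router=(4,0) cycle=3 dir=W
  2. router=(3,0) cycle=6 dir=W
  3. router=(2,0) cycle=9 dir=W
  4. router=(1,0) cycle=12 dir=W
  5. router=(1,1) cycle=15 dir=N
  6. router=(1,2) cycle=18 dir=N
  7. router=(1,3) cycle=21 dir=N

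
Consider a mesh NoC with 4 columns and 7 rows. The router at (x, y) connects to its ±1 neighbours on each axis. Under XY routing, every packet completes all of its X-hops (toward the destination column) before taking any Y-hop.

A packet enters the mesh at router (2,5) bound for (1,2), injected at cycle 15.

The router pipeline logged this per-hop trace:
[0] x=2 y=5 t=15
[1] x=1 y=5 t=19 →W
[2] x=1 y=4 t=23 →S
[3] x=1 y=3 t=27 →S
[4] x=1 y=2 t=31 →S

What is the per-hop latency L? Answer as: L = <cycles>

L = 4

Δcyc across hop 0→1: 19 − 15 = 4.
Per-hop latency L = Δcyc = 4.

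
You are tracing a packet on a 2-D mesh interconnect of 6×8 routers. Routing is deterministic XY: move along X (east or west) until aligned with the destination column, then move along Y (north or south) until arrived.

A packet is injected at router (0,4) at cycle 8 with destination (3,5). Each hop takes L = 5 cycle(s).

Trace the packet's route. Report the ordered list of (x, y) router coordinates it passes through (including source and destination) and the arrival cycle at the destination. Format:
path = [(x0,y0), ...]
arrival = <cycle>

path = [(0,4), (1,4), (2,4), (3,4), (3,5)]
arrival = 28

hop 0: (0,4) @ cyc 8
hop 1: (1,4) @ cyc 13  [E]
hop 2: (2,4) @ cyc 18  [E]
hop 3: (3,4) @ cyc 23  [E]
hop 4: (3,5) @ cyc 28  [N]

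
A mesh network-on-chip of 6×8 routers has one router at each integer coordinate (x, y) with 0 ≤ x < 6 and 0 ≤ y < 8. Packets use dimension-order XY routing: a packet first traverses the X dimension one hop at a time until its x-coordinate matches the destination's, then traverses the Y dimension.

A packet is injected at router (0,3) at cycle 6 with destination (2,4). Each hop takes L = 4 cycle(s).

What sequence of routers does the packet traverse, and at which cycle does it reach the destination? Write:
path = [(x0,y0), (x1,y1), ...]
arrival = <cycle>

path = [(0,3), (1,3), (2,3), (2,4)]
arrival = 18

  0. router=(0,3) cycle=6 (inject)
  1. router=(1,3) cycle=10 dir=E
  2. router=(2,3) cycle=14 dir=E
  3. router=(2,4) cycle=18 dir=N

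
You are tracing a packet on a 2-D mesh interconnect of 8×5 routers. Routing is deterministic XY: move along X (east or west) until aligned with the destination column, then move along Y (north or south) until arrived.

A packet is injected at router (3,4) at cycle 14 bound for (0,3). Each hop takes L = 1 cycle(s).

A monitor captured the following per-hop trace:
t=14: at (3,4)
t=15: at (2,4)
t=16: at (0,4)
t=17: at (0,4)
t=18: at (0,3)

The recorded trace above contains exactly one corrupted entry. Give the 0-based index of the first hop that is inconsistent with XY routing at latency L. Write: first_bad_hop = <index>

first_bad_hop = 2

  1: Δx=-1 Δy=+0 Δt=1 [ok]
  2: Δx=-2 Δy=+0 Δt=1 [BAD: non-unit step]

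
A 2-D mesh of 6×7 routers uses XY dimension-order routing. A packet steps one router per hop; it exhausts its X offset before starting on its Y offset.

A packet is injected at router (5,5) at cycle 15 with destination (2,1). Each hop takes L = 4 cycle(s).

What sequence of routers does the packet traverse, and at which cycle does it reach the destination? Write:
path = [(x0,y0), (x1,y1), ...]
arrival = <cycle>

path = [(5,5), (4,5), (3,5), (2,5), (2,4), (2,3), (2,2), (2,1)]
arrival = 43

t=15: at (5,5)
t=19: at (4,5) after W
t=23: at (3,5) after W
t=27: at (2,5) after W
t=31: at (2,4) after S
t=35: at (2,3) after S
t=39: at (2,2) after S
t=43: at (2,1) after S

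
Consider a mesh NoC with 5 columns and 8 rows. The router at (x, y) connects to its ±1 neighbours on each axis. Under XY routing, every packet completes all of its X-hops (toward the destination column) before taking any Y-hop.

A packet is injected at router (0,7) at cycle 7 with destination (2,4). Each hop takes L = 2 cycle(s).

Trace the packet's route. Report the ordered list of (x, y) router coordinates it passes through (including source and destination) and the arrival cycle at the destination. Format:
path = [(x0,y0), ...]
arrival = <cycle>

path = [(0,7), (1,7), (2,7), (2,6), (2,5), (2,4)]
arrival = 17

#0 — 0,7 | c7
#1 — 1,7 | c9 | E
#2 — 2,7 | c11 | E
#3 — 2,6 | c13 | S
#4 — 2,5 | c15 | S
#5 — 2,4 | c17 | S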